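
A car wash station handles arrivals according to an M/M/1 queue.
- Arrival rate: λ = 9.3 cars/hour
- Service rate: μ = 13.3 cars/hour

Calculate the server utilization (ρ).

Server utilization: ρ = λ/μ
ρ = 9.3/13.3 = 0.6992
The server is busy 69.92% of the time.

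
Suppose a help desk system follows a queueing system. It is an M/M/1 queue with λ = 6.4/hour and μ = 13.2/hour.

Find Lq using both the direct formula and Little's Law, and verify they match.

Method 1 (direct): Lq = λ²/(μ(μ-λ)) = 40.96/(13.2 × 6.80) = 0.4563

Method 2 (Little's Law):
W = 1/(μ-λ) = 1/6.80 = 0.14706
Wq = W - 1/μ = 0.14706 - 0.075758 = 0.07130
Lq = λWq = 6.4 × 0.07130 = 0.4563 ✔ (matches Method 1)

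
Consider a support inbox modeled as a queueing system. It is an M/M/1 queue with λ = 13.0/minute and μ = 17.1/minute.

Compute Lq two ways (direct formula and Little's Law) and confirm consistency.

Method 1 (direct): Lq = λ²/(μ(μ-λ)) = 169.00/(17.1 × 4.10) = 2.4105

Method 2 (Little's Law):
W = 1/(μ-λ) = 1/4.10 = 0.2439
Wq = W - 1/μ = 0.2439 - 0.05848 = 0.18542
Lq = λWq = 13.0 × 0.18542 = 2.4105 ✔ (matches Method 1)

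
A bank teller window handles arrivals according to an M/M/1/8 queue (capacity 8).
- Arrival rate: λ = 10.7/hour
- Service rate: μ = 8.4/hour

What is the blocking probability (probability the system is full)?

ρ = λ/μ = 10.7/8.4 = 1.2738
P₀ = (1-ρ)/(1-ρ^(K+1)) = (1-1.2738)/(1-1.2738^9) = -0.2738/-7.8290 = 0.03497
P_K = P₀×ρ^K = 0.03497 × 1.2738^8 = 0.03497 × 6.9312 = 0.2424
Blocking probability = 24.24%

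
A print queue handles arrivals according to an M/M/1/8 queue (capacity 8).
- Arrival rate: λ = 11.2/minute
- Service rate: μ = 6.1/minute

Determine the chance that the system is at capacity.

ρ = λ/μ = 11.2/6.1 = 1.83607
P₀ = (1-ρ)/(1-ρ^(K+1)) = (1-1.83607)/(1-1.83607^9) = -0.8361/-236.1391 = 0.003541
P_K = P₀×ρ^K = 0.003541 × 1.83607^8 = 0.003541 × 129.1558 = 0.4573
Blocking probability = 45.73%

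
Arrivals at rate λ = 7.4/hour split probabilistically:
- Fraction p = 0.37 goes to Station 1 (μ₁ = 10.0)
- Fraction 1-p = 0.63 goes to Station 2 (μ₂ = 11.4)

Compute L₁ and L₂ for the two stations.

Effective rates: λ₁ = 7.4×0.37 = 2.738, λ₂ = 7.4×0.63 = 4.662
Station 1: ρ₁ = 2.738/10.0 = 0.2738, L₁ = ρ₁/(1-ρ₁) = 0.2738/(1-0.2738) = 0.3770
Station 2: ρ₂ = 4.662/11.4 = 0.40895, L₂ = ρ₂/(1-ρ₂) = 0.40895/(1-0.40895) = 0.6919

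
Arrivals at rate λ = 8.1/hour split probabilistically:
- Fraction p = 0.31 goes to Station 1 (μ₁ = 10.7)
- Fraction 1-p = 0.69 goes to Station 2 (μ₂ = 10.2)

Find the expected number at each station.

Effective rates: λ₁ = 8.1×0.31 = 2.511, λ₂ = 8.1×0.69 = 5.589
Station 1: ρ₁ = 2.511/10.7 = 0.23467, L₁ = ρ₁/(1-ρ₁) = 0.23467/(1-0.23467) = 0.3066
Station 2: ρ₂ = 5.589/10.2 = 0.54794, L₂ = ρ₂/(1-ρ₂) = 0.54794/(1-0.54794) = 1.2121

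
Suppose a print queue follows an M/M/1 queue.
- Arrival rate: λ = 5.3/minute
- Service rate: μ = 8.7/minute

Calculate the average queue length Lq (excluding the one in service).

ρ = λ/μ = 5.3/8.7 = 0.6092
For M/M/1: Lq = λ²/(μ(μ-λ))
Lq = 28.09/(8.7 × 3.40)
Lq = 0.9496 jobs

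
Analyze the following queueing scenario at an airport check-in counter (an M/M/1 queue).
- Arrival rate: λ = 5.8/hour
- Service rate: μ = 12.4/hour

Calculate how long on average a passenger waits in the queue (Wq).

First, compute utilization: ρ = λ/μ = 5.8/12.4 = 0.4677
For M/M/1: Wq = λ/(μ(μ-λ))
Wq = 5.8/(12.4 × (12.4-5.8))
Wq = 5.8/(12.4 × 6.60)
Wq = 0.07087 hours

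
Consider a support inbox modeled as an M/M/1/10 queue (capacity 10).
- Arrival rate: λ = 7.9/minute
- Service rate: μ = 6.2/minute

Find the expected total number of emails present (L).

ρ = λ/μ = 7.9/6.2 = 1.2742
P₀ = (1-ρ)/(1-ρ^(K+1)) = (1-1.2742)/(1-1.2742^11) = -0.2742/-13.3752 = 0.02050
P_K = P₀×ρ^K = 0.02050 × 1.2742^10 = 0.02050 × 11.2817 = 0.2313
L = ρ[1 - (K+1)ρ^K + Kρ^(K+1)] / [(1-ρ)(1-ρ^(K+1))]
L = 1.2742 × (1 - 11×11.28174 + 10×14.37519) / ((1 - 1.2742) × (1 - 14.37519)) = 7.1754 emails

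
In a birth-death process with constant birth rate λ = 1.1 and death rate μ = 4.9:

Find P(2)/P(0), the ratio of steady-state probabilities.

For constant rates: P(n)/P(0) = (λ/μ)^n
P(2)/P(0) = (1.1/4.9)^2 = 0.2245^2 = 0.05040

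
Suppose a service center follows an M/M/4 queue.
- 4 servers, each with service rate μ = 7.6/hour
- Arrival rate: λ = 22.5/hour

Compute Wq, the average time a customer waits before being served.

Traffic intensity: ρ = λ/(cμ) = 22.5/(4×7.6) = 0.7401
Since ρ = 0.7401 < 1, system is stable.
Offered load a = λ/μ = cρ = 22.5/7.6 = 2.9605
P₀ = [ Σₙ₌₀^3 aⁿ/n! + a^4/(4!(1-ρ)) ]⁻¹
Σ = a^0/0! + a^1/1! + a^2/2! + a^3/3! = 1.0000 + 2.9605 + 4.3824 + 4.3247 = 12.6676
a^4/(4!(1-ρ)) = 76.8202/(24 × 0.259868) = 12.3172
P₀ = 1/(12.6676 + 12.3172) = 0.04002
Lq = P₀·a^4·ρ / (4!(1-ρ)²) = 0.040024 × 76.8202 × 0.74013 / (24 × 0.067532) = 1.4041
Wq = Lq/λ = 1.4041/22.5 = 0.06240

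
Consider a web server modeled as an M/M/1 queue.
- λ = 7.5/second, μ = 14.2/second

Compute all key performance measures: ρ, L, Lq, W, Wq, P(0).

Step 1: ρ = λ/μ = 7.5/14.2 = 0.5282
Step 2: L = λ/(μ-λ) = 7.5/6.70 = 1.1194
Step 3: Lq = λ²/(μ(μ-λ)) = 56.25/(14.2×6.70) = 0.5912
Step 4: W = 1/(μ-λ) = 1/6.70 = 0.14925
Step 5: Wq = λ/(μ(μ-λ)) = 7.5/(14.2×6.70) = 0.07883
Step 6: P(0) = 1-ρ = 0.4718
Verify: L = λW = 7.5×0.14925 = 1.1194 ✔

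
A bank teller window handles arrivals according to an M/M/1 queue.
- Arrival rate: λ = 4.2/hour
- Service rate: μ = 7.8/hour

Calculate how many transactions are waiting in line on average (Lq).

ρ = λ/μ = 4.2/7.8 = 0.5385
For M/M/1: Lq = λ²/(μ(μ-λ))
Lq = 17.64/(7.8 × 3.60)
Lq = 0.6282 transactions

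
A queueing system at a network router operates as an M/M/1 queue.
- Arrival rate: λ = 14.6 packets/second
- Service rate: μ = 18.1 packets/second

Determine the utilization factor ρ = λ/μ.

Server utilization: ρ = λ/μ
ρ = 14.6/18.1 = 0.8066
The server is busy 80.66% of the time.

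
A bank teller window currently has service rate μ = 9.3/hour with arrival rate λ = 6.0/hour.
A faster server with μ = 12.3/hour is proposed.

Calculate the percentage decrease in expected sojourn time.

System 1: ρ₁ = 6.0/9.3 = 0.6452, W₁ = 1/(9.3-6.0) = 0.3030
System 2: ρ₂ = 6.0/12.3 = 0.4878, W₂ = 1/(12.3-6.0) = 0.1587
Improvement: (W₁-W₂)/W₁ = (0.3030-0.1587)/0.3030 = 47.62%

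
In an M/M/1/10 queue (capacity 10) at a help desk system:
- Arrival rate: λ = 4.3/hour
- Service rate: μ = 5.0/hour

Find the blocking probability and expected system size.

ρ = λ/μ = 4.3/5.0 = 0.8600
P₀ = (1-ρ)/(1-ρ^(K+1)) = (1-0.8600)/(1-0.8600^11) = 0.1400/0.8097 = 0.1729
P_K = P₀×ρ^K = 0.1729 × 0.8600^10 = 0.1729 × 0.2213 = 0.03826
Blocking probability P_10 = 0.03826 (3.83%)
L = ρ[1 - (K+1)ρ^K + Kρ^(K+1)] / [(1-ρ)(1-ρ^(K+1))]
L = 0.8600 × (1 - 11×0.2213016 + 10×0.1903194) / ((1 - 0.8600) × (1 - 0.1903194)) = 3.5573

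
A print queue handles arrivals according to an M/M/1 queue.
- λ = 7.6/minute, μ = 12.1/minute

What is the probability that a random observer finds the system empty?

ρ = λ/μ = 7.6/12.1 = 0.6281
P(0) = 1 - ρ = 1 - 0.6281 = 0.3719
The server is idle 37.19% of the time.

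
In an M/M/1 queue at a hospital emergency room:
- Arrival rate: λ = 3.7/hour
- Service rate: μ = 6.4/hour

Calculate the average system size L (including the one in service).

ρ = λ/μ = 3.7/6.4 = 0.5781
For M/M/1: L = λ/(μ-λ)
L = 3.7/(6.4-3.7) = 3.7/2.70
L = 1.3704 patients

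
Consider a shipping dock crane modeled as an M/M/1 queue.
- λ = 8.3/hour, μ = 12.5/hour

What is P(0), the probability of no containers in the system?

ρ = λ/μ = 8.3/12.5 = 0.6640
P(0) = 1 - ρ = 1 - 0.6640 = 0.3360
The server is idle 33.60% of the time.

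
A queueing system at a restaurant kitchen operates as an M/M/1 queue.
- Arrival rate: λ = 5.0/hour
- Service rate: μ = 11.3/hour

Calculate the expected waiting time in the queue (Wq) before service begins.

First, compute utilization: ρ = λ/μ = 5.0/11.3 = 0.4425
For M/M/1: Wq = λ/(μ(μ-λ))
Wq = 5.0/(11.3 × (11.3-5.0))
Wq = 5.0/(11.3 × 6.30)
Wq = 0.07023 hours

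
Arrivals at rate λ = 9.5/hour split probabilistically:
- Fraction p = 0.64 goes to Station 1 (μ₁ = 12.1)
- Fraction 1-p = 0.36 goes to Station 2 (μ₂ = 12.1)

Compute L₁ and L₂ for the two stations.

Effective rates: λ₁ = 9.5×0.64 = 6.08, λ₂ = 9.5×0.36 = 3.42
Station 1: ρ₁ = 6.08/12.1 = 0.50248, L₁ = ρ₁/(1-ρ₁) = 0.50248/(1-0.50248) = 1.0100
Station 2: ρ₂ = 3.42/12.1 = 0.28264, L₂ = ρ₂/(1-ρ₂) = 0.28264/(1-0.28264) = 0.3940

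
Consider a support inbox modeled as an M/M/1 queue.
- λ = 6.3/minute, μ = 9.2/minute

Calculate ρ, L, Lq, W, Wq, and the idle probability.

Step 1: ρ = λ/μ = 6.3/9.2 = 0.6848
Step 2: L = λ/(μ-λ) = 6.3/2.90 = 2.1724
Step 3: Lq = λ²/(μ(μ-λ)) = 39.69/(9.2×2.90) = 1.4876
Step 4: W = 1/(μ-λ) = 1/2.90 = 0.34483
Step 5: Wq = λ/(μ(μ-λ)) = 6.3/(9.2×2.90) = 0.2361
Step 6: P(0) = 1-ρ = 0.3152
Verify: L = λW = 6.3×0.34483 = 2.1724 ✔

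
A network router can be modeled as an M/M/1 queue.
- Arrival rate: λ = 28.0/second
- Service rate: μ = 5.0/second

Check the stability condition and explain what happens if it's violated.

Stability requires ρ = λ/(cμ) < 1
ρ = 28.0/(1 × 5.0) = 28.0/5.00 = 5.6000
Since 5.6000 ≥ 1, the system is UNSTABLE.
Queue grows without bound. Need μ > λ = 28.0.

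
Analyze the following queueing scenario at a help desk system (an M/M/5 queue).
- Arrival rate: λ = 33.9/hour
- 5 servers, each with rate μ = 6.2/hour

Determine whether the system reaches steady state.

Stability requires ρ = λ/(cμ) < 1
ρ = 33.9/(5 × 6.2) = 33.9/31.00 = 1.0935
Since 1.0935 ≥ 1, the system is UNSTABLE.
Need c > λ/μ = 33.9/6.2 = 5.47.
Minimum servers needed: c = 6.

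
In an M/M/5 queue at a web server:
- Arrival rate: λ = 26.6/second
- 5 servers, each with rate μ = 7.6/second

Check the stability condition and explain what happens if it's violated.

Stability requires ρ = λ/(cμ) < 1
ρ = 26.6/(5 × 7.6) = 26.6/38.00 = 0.7000
Since 0.7000 < 1, the system is STABLE.
The servers are busy 70.00% of the time.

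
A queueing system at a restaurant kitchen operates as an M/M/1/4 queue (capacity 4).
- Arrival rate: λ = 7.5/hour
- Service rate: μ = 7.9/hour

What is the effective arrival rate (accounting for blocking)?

ρ = λ/μ = 7.5/7.9 = 0.94937
P₀ = (1-ρ)/(1-ρ^(K+1)) = (1-0.94937)/(1-0.94937^5) = 0.05063/0.2288 = 0.2213
P_K = P₀×ρ^K = 0.2213 × 0.94937^4 = 0.2213 × 0.8123 = 0.1798
λ_eff = λ(1-P_K) = 7.5 × (1 - 0.17977) = 7.5 × 0.82023 = 6.1517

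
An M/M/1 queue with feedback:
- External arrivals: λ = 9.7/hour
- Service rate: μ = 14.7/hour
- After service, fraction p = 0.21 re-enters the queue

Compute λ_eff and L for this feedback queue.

Effective arrival rate: λ_eff = λ/(1-p) = 9.7/(1-0.21) = 9.7/0.79 = 12.27848
ρ = λ_eff/μ = 12.27848/14.7 = 0.835271
L = ρ/(1-ρ) = 0.835271/(1-0.835271) = 5.0706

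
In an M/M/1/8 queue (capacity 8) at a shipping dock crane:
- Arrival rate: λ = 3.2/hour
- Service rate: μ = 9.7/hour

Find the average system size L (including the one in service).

ρ = λ/μ = 3.2/9.7 = 0.329897
P₀ = (1-ρ)/(1-ρ^(K+1)) = (1-0.329897)/(1-0.329897^9) = 0.6701/1.0000 = 0.6701
P_K = P₀×ρ^K = 0.67013 × 0.329897^8 = 0.67013 × 0.00014029 = 0.00009401
L = ρ[1 - (K+1)ρ^K + Kρ^(K+1)] / [(1-ρ)(1-ρ^(K+1))]
L = 0.329897 × (1 - 9×0.0001403 + 8×0.00004628) / ((1 - 0.329897) × (1 - 0.00004628)) = 0.4919 containers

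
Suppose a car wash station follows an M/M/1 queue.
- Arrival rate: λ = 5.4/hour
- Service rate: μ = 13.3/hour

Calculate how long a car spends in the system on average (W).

First, compute utilization: ρ = λ/μ = 5.4/13.3 = 0.4060
For M/M/1: W = 1/(μ-λ)
W = 1/(13.3-5.4) = 1/7.90
W = 0.1266 hours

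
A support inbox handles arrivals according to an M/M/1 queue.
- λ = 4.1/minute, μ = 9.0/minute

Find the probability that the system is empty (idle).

ρ = λ/μ = 4.1/9.0 = 0.4556
P(0) = 1 - ρ = 1 - 0.4556 = 0.5444
The server is idle 54.44% of the time.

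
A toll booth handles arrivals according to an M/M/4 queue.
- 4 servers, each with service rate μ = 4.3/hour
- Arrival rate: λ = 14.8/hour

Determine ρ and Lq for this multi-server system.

Traffic intensity: ρ = λ/(cμ) = 14.8/(4×4.3) = 0.8605
Since ρ = 0.8605 < 1, system is stable.
Offered load a = λ/μ = cρ = 14.8/4.3 = 3.4419
P₀ = [ Σₙ₌₀^3 aⁿ/n! + a^4/(4!(1-ρ)) ]⁻¹
Σ = a^0/0! + a^1/1! + a^2/2! + a^3/3! = 1.0000 + 3.4419 + 5.9232 + 6.7956 = 17.1607
a^4/(4!(1-ρ)) = 140.3373/(24 × 0.1395349) = 41.9063
P₀ = 1/(17.1607 + 41.9063) = 0.01693
Lq = P₀·a^4·ρ / (4!(1-ρ)²) = 0.016930 × 140.3373 × 0.86047 / (24 × 0.019470) = 4.3751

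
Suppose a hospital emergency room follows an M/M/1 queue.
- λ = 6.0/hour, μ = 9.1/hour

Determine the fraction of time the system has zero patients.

ρ = λ/μ = 6.0/9.1 = 0.6593
P(0) = 1 - ρ = 1 - 0.6593 = 0.3407
The server is idle 34.07% of the time.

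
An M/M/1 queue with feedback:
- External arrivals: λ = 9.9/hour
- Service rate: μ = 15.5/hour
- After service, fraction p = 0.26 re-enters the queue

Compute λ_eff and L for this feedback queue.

Effective arrival rate: λ_eff = λ/(1-p) = 9.9/(1-0.26) = 9.9/0.74 = 13.3784
ρ = λ_eff/μ = 13.3784/15.5 = 0.86312
L = ρ/(1-ρ) = 0.86312/(1-0.86312) = 6.3057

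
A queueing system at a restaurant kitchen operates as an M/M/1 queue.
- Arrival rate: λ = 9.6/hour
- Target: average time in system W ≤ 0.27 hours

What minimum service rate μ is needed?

For M/M/1: W = 1/(μ-λ)
Need W ≤ 0.27, so 1/(μ-λ) ≤ 0.27
μ - λ ≥ 1/0.27 = 3.7037
μ ≥ 9.6 + 3.7037 = 13.3037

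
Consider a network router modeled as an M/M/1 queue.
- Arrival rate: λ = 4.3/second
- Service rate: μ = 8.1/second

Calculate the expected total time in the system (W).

First, compute utilization: ρ = λ/μ = 4.3/8.1 = 0.5309
For M/M/1: W = 1/(μ-λ)
W = 1/(8.1-4.3) = 1/3.80
W = 0.2632 seconds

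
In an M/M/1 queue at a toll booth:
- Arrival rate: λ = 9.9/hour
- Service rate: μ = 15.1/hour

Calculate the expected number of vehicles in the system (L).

ρ = λ/μ = 9.9/15.1 = 0.6556
For M/M/1: L = λ/(μ-λ)
L = 9.9/(15.1-9.9) = 9.9/5.20
L = 1.9038 vehicles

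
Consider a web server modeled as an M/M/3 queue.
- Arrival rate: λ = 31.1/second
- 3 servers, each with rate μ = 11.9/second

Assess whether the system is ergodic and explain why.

Stability requires ρ = λ/(cμ) < 1
ρ = 31.1/(3 × 11.9) = 31.1/35.70 = 0.8711
Since 0.8711 < 1, the system is STABLE.
The servers are busy 87.11% of the time.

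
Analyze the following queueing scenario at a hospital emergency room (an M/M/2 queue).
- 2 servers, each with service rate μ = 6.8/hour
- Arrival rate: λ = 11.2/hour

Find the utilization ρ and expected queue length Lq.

Traffic intensity: ρ = λ/(cμ) = 11.2/(2×6.8) = 0.8235
Since ρ = 0.8235 < 1, system is stable.
Offered load a = λ/μ = cρ = 11.2/6.8 = 1.6471
P₀ = [ Σₙ₌₀^1 aⁿ/n! + a^2/(2!(1-ρ)) ]⁻¹
Σ = a^0/0! + a^1/1! = 1.0000 + 1.6471 = 2.6471
a^2/(2!(1-ρ)) = 2.7128/(2 × 0.17647) = 7.6863
P₀ = 1/(2.6471 + 7.6863) = 0.09677
Lq = P₀·a^2·ρ / (2!(1-ρ)²) = 0.09677 × 2.7128 × 0.8235 / (2 × 0.03114) = 3.4712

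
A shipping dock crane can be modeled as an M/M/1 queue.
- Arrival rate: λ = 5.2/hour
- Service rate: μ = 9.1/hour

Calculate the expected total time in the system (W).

First, compute utilization: ρ = λ/μ = 5.2/9.1 = 0.5714
For M/M/1: W = 1/(μ-λ)
W = 1/(9.1-5.2) = 1/3.90
W = 0.2564 hours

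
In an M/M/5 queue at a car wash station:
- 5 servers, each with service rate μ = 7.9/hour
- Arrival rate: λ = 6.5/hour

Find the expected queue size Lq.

Traffic intensity: ρ = λ/(cμ) = 6.5/(5×7.9) = 0.1646
Since ρ = 0.1646 < 1, system is stable.
Offered load a = λ/μ = cρ = 6.5/7.9 = 0.8228
P₀ = [ Σₙ₌₀^4 aⁿ/n! + a^5/(5!(1-ρ)) ]⁻¹
Σ = a^0/0! + a^1/1! + a^2/2! + a^3/3! + a^4/4! = 1.0000 + 0.8228 + 0.3385 + 0.09283 + 0.01910 = 2.2732
a^5/(5!(1-ρ)) = 0.37708/(120 × 0.83544) = 0.003761
P₀ = 1/(2.2732 + 0.003761) = 0.4392
Lq = P₀·a^5·ρ / (5!(1-ρ)²) = 0.43918 × 0.37708 × 0.16456 / (120 × 0.69797) = 0.0003254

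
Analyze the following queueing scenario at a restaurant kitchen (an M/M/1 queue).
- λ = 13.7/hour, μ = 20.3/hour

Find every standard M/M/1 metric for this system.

Step 1: ρ = λ/μ = 13.7/20.3 = 0.6749
Step 2: L = λ/(μ-λ) = 13.7/6.60 = 2.0758
Step 3: Lq = λ²/(μ(μ-λ)) = 187.69/(20.3×6.60) = 1.4009
Step 4: W = 1/(μ-λ) = 1/6.60 = 0.15152
Step 5: Wq = λ/(μ(μ-λ)) = 13.7/(20.3×6.60) = 0.1023
Step 6: P(0) = 1-ρ = 0.3251
Verify: L = λW = 13.7×0.15152 = 2.0758 ✔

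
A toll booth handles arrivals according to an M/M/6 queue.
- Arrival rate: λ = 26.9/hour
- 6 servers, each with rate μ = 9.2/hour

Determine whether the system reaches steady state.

Stability requires ρ = λ/(cμ) < 1
ρ = 26.9/(6 × 9.2) = 26.9/55.20 = 0.4873
Since 0.4873 < 1, the system is STABLE.
The servers are busy 48.73% of the time.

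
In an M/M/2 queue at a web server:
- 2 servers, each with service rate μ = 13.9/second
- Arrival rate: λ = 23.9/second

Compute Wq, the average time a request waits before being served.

Traffic intensity: ρ = λ/(cμ) = 23.9/(2×13.9) = 0.8597
Since ρ = 0.8597 < 1, system is stable.
Offered load a = λ/μ = cρ = 23.9/13.9 = 1.7194
P₀ = [ Σₙ₌₀^1 aⁿ/n! + a^2/(2!(1-ρ)) ]⁻¹
Σ = a^0/0! + a^1/1! = 1.0000 + 1.7194 = 2.7194
a^2/(2!(1-ρ)) = 2.95642/(2 × 0.140288) = 10.5370
P₀ = 1/(2.7194 + 10.5370) = 0.07544
Lq = P₀·a^2·ρ / (2!(1-ρ)²) = 0.0754352 × 2.95642 × 0.859712 / (2 × 0.0196807) = 4.8711
Wq = Lq/λ = 4.8711/23.9 = 0.2038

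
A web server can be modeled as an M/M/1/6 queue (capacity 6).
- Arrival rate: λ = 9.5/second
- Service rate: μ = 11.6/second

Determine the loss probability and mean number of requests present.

ρ = λ/μ = 9.5/11.6 = 0.81897
P₀ = (1-ρ)/(1-ρ^(K+1)) = (1-0.81897)/(1-0.81897^7) = 0.1810/0.7529 = 0.2404
P_K = P₀×ρ^K = 0.24044 × 0.81897^6 = 0.24044 × 0.30172 = 0.07255
Blocking probability P_6 = 0.07255 (7.25%)
L = ρ[1 - (K+1)ρ^K + Kρ^(K+1)] / [(1-ρ)(1-ρ^(K+1))]
L = 0.81897 × (1 - 7×0.301723 + 6×0.247102) / ((1 - 0.81897) × (1 - 0.247102)) = 2.2265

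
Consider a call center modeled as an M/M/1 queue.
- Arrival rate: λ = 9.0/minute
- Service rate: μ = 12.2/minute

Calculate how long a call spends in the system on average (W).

First, compute utilization: ρ = λ/μ = 9.0/12.2 = 0.7377
For M/M/1: W = 1/(μ-λ)
W = 1/(12.2-9.0) = 1/3.20
W = 0.3125 minutes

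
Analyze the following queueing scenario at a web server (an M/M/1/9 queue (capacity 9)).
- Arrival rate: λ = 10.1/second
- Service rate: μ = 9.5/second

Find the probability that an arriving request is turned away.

ρ = λ/μ = 10.1/9.5 = 1.06316
P₀ = (1-ρ)/(1-ρ^(K+1)) = (1-1.06316)/(1-1.06316^10) = -0.06316/-0.8450 = 0.07475
P_K = P₀×ρ^K = 0.07475 × 1.06316^9 = 0.07475 × 1.7354 = 0.1297
Blocking probability = 12.97%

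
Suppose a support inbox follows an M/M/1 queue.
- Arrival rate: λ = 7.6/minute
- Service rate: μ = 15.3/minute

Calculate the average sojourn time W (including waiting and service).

First, compute utilization: ρ = λ/μ = 7.6/15.3 = 0.4967
For M/M/1: W = 1/(μ-λ)
W = 1/(15.3-7.6) = 1/7.70
W = 0.1299 minutes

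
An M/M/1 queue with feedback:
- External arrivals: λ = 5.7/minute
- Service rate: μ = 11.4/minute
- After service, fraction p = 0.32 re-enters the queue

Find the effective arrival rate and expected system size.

Effective arrival rate: λ_eff = λ/(1-p) = 5.7/(1-0.32) = 5.7/0.68 = 8.38235
ρ = λ_eff/μ = 8.38235/11.4 = 0.735294
L = ρ/(1-ρ) = 0.735294/(1-0.735294) = 2.7778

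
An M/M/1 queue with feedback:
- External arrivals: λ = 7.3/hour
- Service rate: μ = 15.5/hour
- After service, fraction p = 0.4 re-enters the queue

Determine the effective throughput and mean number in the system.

Effective arrival rate: λ_eff = λ/(1-p) = 7.3/(1-0.4) = 7.3/0.60 = 12.16667
ρ = λ_eff/μ = 12.16667/15.5 = 0.784946
L = ρ/(1-ρ) = 0.784946/(1-0.784946) = 3.6500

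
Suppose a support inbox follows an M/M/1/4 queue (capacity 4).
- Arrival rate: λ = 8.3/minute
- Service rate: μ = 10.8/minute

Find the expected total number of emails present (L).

ρ = λ/μ = 8.3/10.8 = 0.7685
P₀ = (1-ρ)/(1-ρ^(K+1)) = (1-0.7685)/(1-0.7685^5) = 0.2315/0.7319 = 0.3163
P_K = P₀×ρ^K = 0.3163 × 0.7685^4 = 0.3163 × 0.3488 = 0.1103
L = ρ[1 - (K+1)ρ^K + Kρ^(K+1)] / [(1-ρ)(1-ρ^(K+1))]
L = 0.7685 × (1 - 5×0.348799 + 4×0.268052) / ((1 - 0.7685) × (1 - 0.268052)) = 1.4886 emails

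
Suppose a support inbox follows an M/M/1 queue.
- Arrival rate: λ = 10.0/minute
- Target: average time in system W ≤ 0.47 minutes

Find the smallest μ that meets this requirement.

For M/M/1: W = 1/(μ-λ)
Need W ≤ 0.47, so 1/(μ-λ) ≤ 0.47
μ - λ ≥ 1/0.47 = 2.1277
μ ≥ 10.0 + 2.1277 = 12.1277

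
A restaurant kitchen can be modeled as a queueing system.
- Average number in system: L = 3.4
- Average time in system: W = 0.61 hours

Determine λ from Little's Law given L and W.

Little's Law: L = λW, so λ = L/W
λ = 3.4/0.61 = 5.5738 orders/hour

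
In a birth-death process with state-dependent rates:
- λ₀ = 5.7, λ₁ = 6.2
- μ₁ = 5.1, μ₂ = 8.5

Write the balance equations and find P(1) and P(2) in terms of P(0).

Balance equations:
State 0: λ₀P₀ = μ₁P₁ → P₁ = (λ₀/μ₁)P₀ = (5.7/5.1)P₀ = 1.1176P₀
State 1: P₂ = (λ₀λ₁)/(μ₁μ₂)P₀ = (5.7×6.2)/(5.1×8.5)P₀ = 0.8152P₀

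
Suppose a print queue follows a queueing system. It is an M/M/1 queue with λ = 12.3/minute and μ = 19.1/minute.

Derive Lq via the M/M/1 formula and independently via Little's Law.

Method 1 (direct): Lq = λ²/(μ(μ-λ)) = 151.29/(19.1 × 6.80) = 1.1648

Method 2 (Little's Law):
W = 1/(μ-λ) = 1/6.80 = 0.14706
Wq = W - 1/μ = 0.14706 - 0.052356 = 0.09470
Lq = λWq = 12.3 × 0.09470 = 1.1648 ✔ (matches Method 1)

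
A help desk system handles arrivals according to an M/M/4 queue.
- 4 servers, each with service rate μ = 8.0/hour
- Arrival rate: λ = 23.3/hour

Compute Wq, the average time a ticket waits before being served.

Traffic intensity: ρ = λ/(cμ) = 23.3/(4×8.0) = 0.7281
Since ρ = 0.7281 < 1, system is stable.
Offered load a = λ/μ = cρ = 23.3/8.0 = 2.9125
P₀ = [ Σₙ₌₀^3 aⁿ/n! + a^4/(4!(1-ρ)) ]⁻¹
Σ = a^0/0! + a^1/1! + a^2/2! + a^3/3! = 1.000000 + 2.912500 + 4.241328 + 4.117623 = 12.2715
a^4/(4!(1-ρ)) = 71.9555/(24 × 0.271875) = 11.0277
P₀ = 1/(12.2715 + 11.0277) = 0.04292
Lq = P₀·a^4·ρ / (4!(1-ρ)²) = 0.042920 × 71.9555 × 0.72813 / (24 × 0.073916) = 1.2676
Wq = Lq/λ = 1.2676/23.3 = 0.05440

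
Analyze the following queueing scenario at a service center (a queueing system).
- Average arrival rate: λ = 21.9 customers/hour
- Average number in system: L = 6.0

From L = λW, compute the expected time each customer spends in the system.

Little's Law: L = λW, so W = L/λ
W = 6.0/21.9 = 0.2740 hours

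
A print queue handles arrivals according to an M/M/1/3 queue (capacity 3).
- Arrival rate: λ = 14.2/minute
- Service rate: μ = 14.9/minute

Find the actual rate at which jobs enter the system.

ρ = λ/μ = 14.2/14.9 = 0.95302
P₀ = (1-ρ)/(1-ρ^(K+1)) = (1-0.95302)/(1-0.95302^4) = 0.04698/0.1751 = 0.2683
P_K = P₀×ρ^K = 0.26832 × 0.95302^3 = 0.26832 × 0.86558 = 0.2323
λ_eff = λ(1-P_K) = 14.2 × (1 - 0.23225) = 14.2 × 0.7678 = 10.9020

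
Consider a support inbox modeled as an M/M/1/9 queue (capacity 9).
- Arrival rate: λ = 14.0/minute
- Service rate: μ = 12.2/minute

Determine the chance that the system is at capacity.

ρ = λ/μ = 14.0/12.2 = 1.14754
P₀ = (1-ρ)/(1-ρ^(K+1)) = (1-1.14754)/(1-1.14754^10) = -0.14754/-2.9598 = 0.04985
P_K = P₀×ρ^K = 0.04985 × 1.14754^9 = 0.04985 × 3.4507 = 0.1720
Blocking probability = 17.20%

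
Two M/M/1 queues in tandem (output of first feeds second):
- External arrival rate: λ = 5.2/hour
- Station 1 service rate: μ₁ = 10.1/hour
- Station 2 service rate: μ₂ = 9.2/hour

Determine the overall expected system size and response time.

By Jackson's theorem, each station behaves as independent M/M/1.
Station 1: ρ₁ = 5.2/10.1 = 0.5149, L₁ = ρ₁/(1-ρ₁) = λ/(μ₁-λ) = 5.2/4.90 = 1.0612
Station 2: ρ₂ = 5.2/9.2 = 0.5652, L₂ = ρ₂/(1-ρ₂) = λ/(μ₂-λ) = 5.2/4.00 = 1.3000
Total: L = L₁ + L₂ = 1.0612 + 1.3000 = 2.3612
W = L/λ = 2.3612/5.2 = 0.4541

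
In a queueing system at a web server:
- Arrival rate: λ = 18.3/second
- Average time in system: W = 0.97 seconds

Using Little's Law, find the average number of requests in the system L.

Little's Law: L = λW
L = 18.3 × 0.97 = 17.7510 requests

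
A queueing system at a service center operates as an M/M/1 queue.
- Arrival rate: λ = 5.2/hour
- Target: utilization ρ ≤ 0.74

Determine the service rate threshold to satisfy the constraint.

ρ = λ/μ, so μ = λ/ρ
μ ≥ 5.2/0.74 = 7.0270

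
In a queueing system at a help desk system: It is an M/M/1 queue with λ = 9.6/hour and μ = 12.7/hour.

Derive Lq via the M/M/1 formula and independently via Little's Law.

Method 1 (direct): Lq = λ²/(μ(μ-λ)) = 92.16/(12.7 × 3.10) = 2.3409

Method 2 (Little's Law):
W = 1/(μ-λ) = 1/3.10 = 0.32258
Wq = W - 1/μ = 0.32258 - 0.078740 = 0.24384
Lq = λWq = 9.6 × 0.24384 = 2.3409 ✔ (matches Method 1)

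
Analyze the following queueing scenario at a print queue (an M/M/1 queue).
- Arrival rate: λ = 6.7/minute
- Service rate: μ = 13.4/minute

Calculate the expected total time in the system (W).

First, compute utilization: ρ = λ/μ = 6.7/13.4 = 0.5000
For M/M/1: W = 1/(μ-λ)
W = 1/(13.4-6.7) = 1/6.70
W = 0.1493 minutes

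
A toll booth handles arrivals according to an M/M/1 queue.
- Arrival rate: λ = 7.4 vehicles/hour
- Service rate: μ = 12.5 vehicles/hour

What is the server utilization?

Server utilization: ρ = λ/μ
ρ = 7.4/12.5 = 0.5920
The server is busy 59.20% of the time.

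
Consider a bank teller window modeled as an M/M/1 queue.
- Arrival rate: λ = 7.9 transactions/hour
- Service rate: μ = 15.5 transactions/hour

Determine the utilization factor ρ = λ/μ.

Server utilization: ρ = λ/μ
ρ = 7.9/15.5 = 0.5097
The server is busy 50.97% of the time.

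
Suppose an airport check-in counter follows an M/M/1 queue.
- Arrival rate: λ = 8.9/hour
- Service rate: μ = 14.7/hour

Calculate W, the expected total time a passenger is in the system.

First, compute utilization: ρ = λ/μ = 8.9/14.7 = 0.6054
For M/M/1: W = 1/(μ-λ)
W = 1/(14.7-8.9) = 1/5.80
W = 0.1724 hours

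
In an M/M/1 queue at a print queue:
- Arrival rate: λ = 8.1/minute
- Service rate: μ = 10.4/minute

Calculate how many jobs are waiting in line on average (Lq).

ρ = λ/μ = 8.1/10.4 = 0.7788
For M/M/1: Lq = λ²/(μ(μ-λ))
Lq = 65.61/(10.4 × 2.30)
Lq = 2.7429 jobs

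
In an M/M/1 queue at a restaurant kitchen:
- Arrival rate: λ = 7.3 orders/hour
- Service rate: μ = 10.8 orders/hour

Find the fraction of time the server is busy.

Server utilization: ρ = λ/μ
ρ = 7.3/10.8 = 0.6759
The server is busy 67.59% of the time.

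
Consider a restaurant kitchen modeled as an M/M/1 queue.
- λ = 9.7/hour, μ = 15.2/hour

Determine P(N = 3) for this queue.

ρ = λ/μ = 9.7/15.2 = 0.63816
P(n) = (1-ρ)ρⁿ
P(3) = (1-0.63816) × 0.63816^3
P(3) = 0.36184 × 0.25989
P(3) = 0.09404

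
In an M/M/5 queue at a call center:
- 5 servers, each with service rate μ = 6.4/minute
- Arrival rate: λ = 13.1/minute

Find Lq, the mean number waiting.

Traffic intensity: ρ = λ/(cμ) = 13.1/(5×6.4) = 0.4094
Since ρ = 0.4094 < 1, system is stable.
Offered load a = λ/μ = cρ = 13.1/6.4 = 2.0469
P₀ = [ Σₙ₌₀^4 aⁿ/n! + a^5/(5!(1-ρ)) ]⁻¹
Σ = a^0/0! + a^1/1! + a^2/2! + a^3/3! + a^4/4! = 1.0000 + 2.0469 + 2.0948 + 1.4293 + 0.7314 = 7.3024
a^5/(5!(1-ρ)) = 35.9299/(120 × 0.590625) = 0.5069
P₀ = 1/(7.3024 + 0.5069) = 0.1281
Lq = P₀·a^5·ρ / (5!(1-ρ)²) = 0.12805 × 35.9299 × 0.40937 / (120 × 0.34884) = 0.04499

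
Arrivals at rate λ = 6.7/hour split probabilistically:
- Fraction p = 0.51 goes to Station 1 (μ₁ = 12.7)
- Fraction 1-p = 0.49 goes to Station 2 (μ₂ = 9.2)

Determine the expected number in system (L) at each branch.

Effective rates: λ₁ = 6.7×0.51 = 3.417, λ₂ = 6.7×0.49 = 3.283
Station 1: ρ₁ = 3.417/12.7 = 0.26906, L₁ = ρ₁/(1-ρ₁) = 0.26906/(1-0.26906) = 0.3681
Station 2: ρ₂ = 3.283/9.2 = 0.35685, L₂ = ρ₂/(1-ρ₂) = 0.35685/(1-0.35685) = 0.5548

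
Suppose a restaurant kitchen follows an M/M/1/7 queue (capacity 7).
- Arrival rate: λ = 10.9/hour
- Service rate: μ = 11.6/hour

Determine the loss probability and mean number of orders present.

ρ = λ/μ = 10.9/11.6 = 0.93966
P₀ = (1-ρ)/(1-ρ^(K+1)) = (1-0.93966)/(1-0.93966^8) = 0.06034/0.3922 = 0.1539
P_K = P₀×ρ^K = 0.15385 × 0.93966^7 = 0.15385 × 0.64684 = 0.09952
Blocking probability P_7 = 0.09952 (9.95%)
L = ρ[1 - (K+1)ρ^K + Kρ^(K+1)] / [(1-ρ)(1-ρ^(K+1))]
L = 0.93966 × (1 - 8×0.64684 + 7×0.60781) / ((1 - 0.93966) × (1 - 0.60781)) = 3.1746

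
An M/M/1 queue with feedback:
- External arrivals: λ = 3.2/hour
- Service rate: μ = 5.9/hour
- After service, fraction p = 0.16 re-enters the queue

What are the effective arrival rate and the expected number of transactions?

Effective arrival rate: λ_eff = λ/(1-p) = 3.2/(1-0.16) = 3.2/0.84 = 3.8095
ρ = λ_eff/μ = 3.8095/5.9 = 0.64568
L = ρ/(1-ρ) = 0.64568/(1-0.64568) = 1.8223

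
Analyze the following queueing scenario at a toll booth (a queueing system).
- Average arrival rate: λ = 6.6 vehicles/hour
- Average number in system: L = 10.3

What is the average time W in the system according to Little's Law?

Little's Law: L = λW, so W = L/λ
W = 10.3/6.6 = 1.5606 hours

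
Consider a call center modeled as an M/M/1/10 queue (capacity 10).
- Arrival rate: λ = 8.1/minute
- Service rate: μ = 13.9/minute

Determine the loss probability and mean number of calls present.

ρ = λ/μ = 8.1/13.9 = 0.58273
P₀ = (1-ρ)/(1-ρ^(K+1)) = (1-0.58273)/(1-0.58273^11) = 0.4173/0.9974 = 0.4184
P_K = P₀×ρ^K = 0.4184 × 0.58273^10 = 0.4184 × 0.004515 = 0.001889
Blocking probability P_10 = 0.001889 (0.19%)
L = ρ[1 - (K+1)ρ^K + Kρ^(K+1)] / [(1-ρ)(1-ρ^(K+1))]
L = 0.58273 × (1 - 11×0.004515 + 10×0.002631) / ((1 - 0.58273) × (1 - 0.002631)) = 1.3675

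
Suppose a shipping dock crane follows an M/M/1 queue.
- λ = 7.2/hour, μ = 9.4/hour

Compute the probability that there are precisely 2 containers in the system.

ρ = λ/μ = 7.2/9.4 = 0.7660
P(n) = (1-ρ)ρⁿ
P(2) = (1-0.7660) × 0.7660^2
P(2) = 0.2340 × 0.5868
P(2) = 0.1373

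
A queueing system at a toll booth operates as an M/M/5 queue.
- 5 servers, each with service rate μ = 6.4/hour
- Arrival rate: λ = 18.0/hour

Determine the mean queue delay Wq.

Traffic intensity: ρ = λ/(cμ) = 18.0/(5×6.4) = 0.5625
Since ρ = 0.5625 < 1, system is stable.
Offered load a = λ/μ = cρ = 18.0/6.4 = 2.8125
P₀ = [ Σₙ₌₀^4 aⁿ/n! + a^5/(5!(1-ρ)) ]⁻¹
Σ = a^0/0! + a^1/1! + a^2/2! + a^3/3! + a^4/4! = 1.0000 + 2.8125 + 3.9551 + 3.7079 + 2.6071 = 14.0826
a^5/(5!(1-ρ)) = 175.9797/(120 × 0.4375) = 3.3520
P₀ = 1/(14.0826 + 3.3520) = 0.05736
Lq = P₀·a^5·ρ / (5!(1-ρ)²) = 0.05736 × 175.9797 × 0.5625 / (120 × 0.1914) = 0.2472
Wq = Lq/λ = 0.2472/18.0 = 0.01373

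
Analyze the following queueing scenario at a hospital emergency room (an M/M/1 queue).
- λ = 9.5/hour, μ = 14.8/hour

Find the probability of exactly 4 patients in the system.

ρ = λ/μ = 9.5/14.8 = 0.64189
P(n) = (1-ρ)ρⁿ
P(4) = (1-0.64189) × 0.64189^4
P(4) = 0.35811 × 0.16976
P(4) = 0.06079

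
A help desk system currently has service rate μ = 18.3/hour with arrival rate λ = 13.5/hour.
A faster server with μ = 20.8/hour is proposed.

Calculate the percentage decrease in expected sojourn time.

System 1: ρ₁ = 13.5/18.3 = 0.7377, W₁ = 1/(18.3-13.5) = 0.208333
System 2: ρ₂ = 13.5/20.8 = 0.6490, W₂ = 1/(20.8-13.5) = 0.136986
Improvement: (W₁-W₂)/W₁ = (0.208333-0.136986)/0.208333 = 34.25%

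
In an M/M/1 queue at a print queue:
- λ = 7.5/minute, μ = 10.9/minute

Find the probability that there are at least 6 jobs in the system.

ρ = λ/μ = 7.5/10.9 = 0.6881
P(N ≥ n) = ρⁿ
P(N ≥ 6) = 0.6881^6
P(N ≥ 6) = 0.1061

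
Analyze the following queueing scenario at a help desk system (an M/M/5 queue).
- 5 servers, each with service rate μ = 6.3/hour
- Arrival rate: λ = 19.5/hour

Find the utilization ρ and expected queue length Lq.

Traffic intensity: ρ = λ/(cμ) = 19.5/(5×6.3) = 0.6190
Since ρ = 0.6190 < 1, system is stable.
Offered load a = λ/μ = cρ = 19.5/6.3 = 3.0952
P₀ = [ Σₙ₌₀^4 aⁿ/n! + a^5/(5!(1-ρ)) ]⁻¹
Σ = a^0/0! + a^1/1! + a^2/2! + a^3/3! + a^4/4! = 1.00000 + 3.09524 + 4.79025 + 4.94232 + 3.82441 = 17.6522
a^5/(5!(1-ρ)) = 284.0994/(120 × 0.38095) = 6.2147
P₀ = 1/(17.6522 + 6.2147) = 0.04190
Lq = P₀·a^5·ρ / (5!(1-ρ)²) = 0.041899 × 284.0994 × 0.61905 / (120 × 0.14512) = 0.4231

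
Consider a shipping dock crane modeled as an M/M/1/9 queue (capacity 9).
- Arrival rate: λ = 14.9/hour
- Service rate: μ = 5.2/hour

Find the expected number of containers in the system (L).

ρ = λ/μ = 14.9/5.2 = 2.8654
P₀ = (1-ρ)/(1-ρ^(K+1)) = (1-2.8654)/(1-2.8654^10) = -1.8654/-37311.3468 = 0.00005000
P_K = P₀×ρ^K = 0.000049996 × 2.8654^9 = 0.000049996 × 13021.6887 = 0.6510
L = ρ[1 - (K+1)ρ^K + Kρ^(K+1)] / [(1-ρ)(1-ρ^(K+1))]
L = 2.8654 × (1 - 10×13021.6887 + 9×37312.3468) / ((1 - 2.8654) × (1 - 37312.3468)) = 8.4642 containers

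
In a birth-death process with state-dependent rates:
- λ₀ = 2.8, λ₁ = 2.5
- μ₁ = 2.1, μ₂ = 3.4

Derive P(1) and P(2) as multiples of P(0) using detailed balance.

Balance equations:
State 0: λ₀P₀ = μ₁P₁ → P₁ = (λ₀/μ₁)P₀ = (2.8/2.1)P₀ = 1.3333P₀
State 1: P₂ = (λ₀λ₁)/(μ₁μ₂)P₀ = (2.8×2.5)/(2.1×3.4)P₀ = 0.9804P₀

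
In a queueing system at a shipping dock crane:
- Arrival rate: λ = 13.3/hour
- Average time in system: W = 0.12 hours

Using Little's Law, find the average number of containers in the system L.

Little's Law: L = λW
L = 13.3 × 0.12 = 1.5960 containers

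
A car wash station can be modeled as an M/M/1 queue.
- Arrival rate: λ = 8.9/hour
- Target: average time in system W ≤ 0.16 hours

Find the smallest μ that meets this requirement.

For M/M/1: W = 1/(μ-λ)
Need W ≤ 0.16, so 1/(μ-λ) ≤ 0.16
μ - λ ≥ 1/0.16 = 6.2500
μ ≥ 8.9 + 6.2500 = 15.1500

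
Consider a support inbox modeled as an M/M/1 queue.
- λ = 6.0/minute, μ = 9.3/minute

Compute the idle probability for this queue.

ρ = λ/μ = 6.0/9.3 = 0.6452
P(0) = 1 - ρ = 1 - 0.6452 = 0.3548
The server is idle 35.48% of the time.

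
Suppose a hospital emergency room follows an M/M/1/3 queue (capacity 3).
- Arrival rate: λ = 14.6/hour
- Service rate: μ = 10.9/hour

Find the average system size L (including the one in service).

ρ = λ/μ = 14.6/10.9 = 1.33945
P₀ = (1-ρ)/(1-ρ^(K+1)) = (1-1.33945)/(1-1.33945^4) = -0.3395/-2.2189 = 0.1530
P_K = P₀×ρ^K = 0.15298 × 1.33945^3 = 0.15298 × 2.4031 = 0.3676
L = ρ[1 - (K+1)ρ^K + Kρ^(K+1)] / [(1-ρ)(1-ρ^(K+1))]
L = 1.33945 × (1 - 4×2.40314 + 3×3.21889) / ((1 - 1.33945) × (1 - 3.21889)) = 1.8568 patients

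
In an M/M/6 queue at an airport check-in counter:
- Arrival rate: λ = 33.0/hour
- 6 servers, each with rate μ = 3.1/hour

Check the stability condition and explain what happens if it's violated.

Stability requires ρ = λ/(cμ) < 1
ρ = 33.0/(6 × 3.1) = 33.0/18.60 = 1.7742
Since 1.7742 ≥ 1, the system is UNSTABLE.
Need c > λ/μ = 33.0/3.1 = 10.65.
Minimum servers needed: c = 11.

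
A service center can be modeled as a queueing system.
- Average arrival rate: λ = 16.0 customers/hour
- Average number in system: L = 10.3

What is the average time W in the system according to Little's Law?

Little's Law: L = λW, so W = L/λ
W = 10.3/16.0 = 0.6438 hours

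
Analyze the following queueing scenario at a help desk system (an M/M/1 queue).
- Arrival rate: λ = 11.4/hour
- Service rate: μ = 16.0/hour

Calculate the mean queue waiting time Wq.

First, compute utilization: ρ = λ/μ = 11.4/16.0 = 0.7125
For M/M/1: Wq = λ/(μ(μ-λ))
Wq = 11.4/(16.0 × (16.0-11.4))
Wq = 11.4/(16.0 × 4.60)
Wq = 0.1549 hours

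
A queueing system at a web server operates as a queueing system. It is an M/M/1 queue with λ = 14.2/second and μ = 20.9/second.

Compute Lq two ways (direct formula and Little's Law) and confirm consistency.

Method 1 (direct): Lq = λ²/(μ(μ-λ)) = 201.64/(20.9 × 6.70) = 1.4400

Method 2 (Little's Law):
W = 1/(μ-λ) = 1/6.70 = 0.149254
Wq = W - 1/μ = 0.149254 - 0.0478469 = 0.10141
Lq = λWq = 14.2 × 0.10141 = 1.4400 ✔ (matches Method 1)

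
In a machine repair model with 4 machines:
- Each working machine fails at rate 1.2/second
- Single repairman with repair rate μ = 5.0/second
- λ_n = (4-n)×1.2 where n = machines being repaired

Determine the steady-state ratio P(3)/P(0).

P(3)/P(0) = ∏_{i=0}^{3-1} λ_i/μ_{i+1}
= (4-0)×1.2/5.0 × (4-1)×1.2/5.0 × (4-2)×1.2/5.0
= 0.3318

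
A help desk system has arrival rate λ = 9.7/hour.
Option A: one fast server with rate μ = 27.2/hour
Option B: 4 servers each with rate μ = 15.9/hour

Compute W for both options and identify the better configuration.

Option A: single server μ = 27.2 (M/M/1)
  ρ_A = 9.7/27.2 = 0.3566
  W_A = 1/(μ-λ) = 1/(27.2-9.7) = 1/17.50 = 0.05714

Option B: 4 servers μ = 15.9 (M/M/4)
  ρ_B = λ/(cμ) = 9.7/(4×15.9) = 0.1525
  Offered load a = λ/μ = cρ = 9.7/15.9 = 0.6101
  P₀ = [ Σₙ₌₀^3 aⁿ/n! + a^4/(4!(1-ρ)) ]⁻¹
  Σ = a^0/0! + a^1/1! + a^2/2! + a^3/3! = 1.0000 + 0.6101 + 0.1861 + 0.03784 = 1.8340
  a^4/(4!(1-ρ)) = 0.13852/(24 × 0.84748) = 0.006810
  P₀ = 1/(1.8340 + 0.006810) = 0.5432
  Lq = P₀·a^4·ρ / (4!(1-ρ)²) = 0.54324 × 0.13852 × 0.15252 / (24 × 0.71823) = 0.0006658
  Wq_B = Lq/λ = 0.0006658/9.7 = 0.00006864
  W_B = Wq_B + 1/μ = 0.00006864 + 0.06289 = 0.06296

Since W_A = 0.05714 < W_B = 0.06296, Option A (single fast server) has the shorter time in system.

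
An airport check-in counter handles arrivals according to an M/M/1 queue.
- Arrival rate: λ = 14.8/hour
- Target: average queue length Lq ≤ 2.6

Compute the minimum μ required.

For M/M/1: Lq = λ²/(μ(μ-λ))
Need Lq ≤ 2.6, i.e. μ(μ-λ) ≥ λ²/2.6
μ² - 14.8μ - 219.04/2.6 ≥ 0  →  μ² - 14.8μ - 84.24615 ≥ 0
Quadratic formula (positive root): μ = [λ + √(λ² + 4×84.24615)]/2
Discriminant: 219.04 + 4×84.24615 = 556.0246, √556.0246 = 23.5802
μ ≥ (14.8 + 23.5802)/2 = 19.1901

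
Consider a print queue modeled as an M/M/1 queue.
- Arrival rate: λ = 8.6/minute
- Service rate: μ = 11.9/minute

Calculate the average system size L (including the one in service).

ρ = λ/μ = 8.6/11.9 = 0.7227
For M/M/1: L = λ/(μ-λ)
L = 8.6/(11.9-8.6) = 8.6/3.30
L = 2.6061 jobs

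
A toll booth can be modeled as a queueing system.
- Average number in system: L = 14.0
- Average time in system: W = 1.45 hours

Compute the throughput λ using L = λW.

Little's Law: L = λW, so λ = L/W
λ = 14.0/1.45 = 9.6552 vehicles/hour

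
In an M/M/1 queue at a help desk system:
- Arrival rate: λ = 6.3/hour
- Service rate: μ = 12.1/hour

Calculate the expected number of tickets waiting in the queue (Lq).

ρ = λ/μ = 6.3/12.1 = 0.5207
For M/M/1: Lq = λ²/(μ(μ-λ))
Lq = 39.69/(12.1 × 5.80)
Lq = 0.5655 tickets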